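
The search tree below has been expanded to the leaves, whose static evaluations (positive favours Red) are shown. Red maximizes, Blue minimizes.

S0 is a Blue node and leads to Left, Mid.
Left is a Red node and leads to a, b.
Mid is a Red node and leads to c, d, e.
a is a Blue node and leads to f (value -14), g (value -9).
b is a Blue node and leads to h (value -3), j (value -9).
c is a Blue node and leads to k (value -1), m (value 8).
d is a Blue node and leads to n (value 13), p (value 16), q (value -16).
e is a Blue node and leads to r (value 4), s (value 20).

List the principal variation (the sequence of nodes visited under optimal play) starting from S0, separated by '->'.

S0 -> Left -> b -> j

a (Blue): min(-14, -9) = -14
b (Blue): min(-3, -9) = -9
Left (Red): max(-14, -9) = -9
c (Blue): min(-1, 8) = -1
d (Blue): min(13, 16, -16) = -16
e (Blue): min(4, 20) = 4
Mid (Red): max(-1, -16, 4) = 4
S0 (Blue): min(-9, 4) = -9
At S0, Blue picks Left (lowest: -9).
At Left, Red picks b (highest: -9).
At b, Blue picks j (lowest: -9).
Terminal value -9.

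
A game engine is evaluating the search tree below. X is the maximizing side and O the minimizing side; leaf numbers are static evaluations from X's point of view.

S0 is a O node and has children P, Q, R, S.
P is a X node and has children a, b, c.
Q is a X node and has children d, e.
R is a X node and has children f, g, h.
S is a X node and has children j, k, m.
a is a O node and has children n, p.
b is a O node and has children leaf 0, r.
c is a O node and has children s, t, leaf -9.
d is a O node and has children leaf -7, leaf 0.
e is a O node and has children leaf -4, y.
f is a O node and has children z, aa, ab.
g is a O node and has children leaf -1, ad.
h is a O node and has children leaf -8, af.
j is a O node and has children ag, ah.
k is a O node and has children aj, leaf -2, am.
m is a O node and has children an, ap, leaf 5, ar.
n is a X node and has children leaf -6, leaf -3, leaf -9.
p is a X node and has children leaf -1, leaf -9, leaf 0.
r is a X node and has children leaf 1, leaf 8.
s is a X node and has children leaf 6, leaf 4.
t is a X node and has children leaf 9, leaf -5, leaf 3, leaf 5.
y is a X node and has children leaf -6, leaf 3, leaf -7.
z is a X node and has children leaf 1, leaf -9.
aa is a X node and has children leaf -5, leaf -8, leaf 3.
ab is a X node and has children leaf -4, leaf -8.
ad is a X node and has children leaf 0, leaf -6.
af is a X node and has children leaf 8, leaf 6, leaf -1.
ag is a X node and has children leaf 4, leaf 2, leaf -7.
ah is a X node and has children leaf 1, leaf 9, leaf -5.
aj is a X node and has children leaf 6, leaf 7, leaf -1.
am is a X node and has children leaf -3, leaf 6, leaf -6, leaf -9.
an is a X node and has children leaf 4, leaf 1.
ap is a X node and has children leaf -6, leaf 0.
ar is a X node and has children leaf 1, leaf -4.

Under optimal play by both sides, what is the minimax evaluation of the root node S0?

-4

n (X): max(-6, -3, -9) = -3
p (X): max(-1, -9, 0) = 0
a (O): min(-3, 0) = -3
r (X): max(1, 8) = 8
b (O): min(0, 8) = 0
s (X): max(6, 4) = 6
t (X): max(9, -5, 3, 5) = 9
c (O): min(6, 9, -9) = -9
P (X): max(-3, 0, -9) = 0
d (O): min(-7, 0) = -7
y (X): max(-6, 3, -7) = 3
e (O): min(-4, 3) = -4
Q (X): max(-7, -4) = -4
z (X): max(1, -9) = 1
aa (X): max(-5, -8, 3) = 3
ab (X): max(-4, -8) = -4
f (O): min(1, 3, -4) = -4
ad (X): max(0, -6) = 0
g (O): min(-1, 0) = -1
af (X): max(8, 6, -1) = 8
h (O): min(-8, 8) = -8
R (X): max(-4, -1, -8) = -1
ag (X): max(4, 2, -7) = 4
ah (X): max(1, 9, -5) = 9
j (O): min(4, 9) = 4
aj (X): max(6, 7, -1) = 7
am (X): max(-3, 6, -6, -9) = 6
k (O): min(7, -2, 6) = -2
an (X): max(4, 1) = 4
ap (X): max(-6, 0) = 0
ar (X): max(1, -4) = 1
m (O): min(4, 0, 5, 1) = 0
S (X): max(4, -2, 0) = 4
S0 (O): min(0, -4, -1, 4) = -4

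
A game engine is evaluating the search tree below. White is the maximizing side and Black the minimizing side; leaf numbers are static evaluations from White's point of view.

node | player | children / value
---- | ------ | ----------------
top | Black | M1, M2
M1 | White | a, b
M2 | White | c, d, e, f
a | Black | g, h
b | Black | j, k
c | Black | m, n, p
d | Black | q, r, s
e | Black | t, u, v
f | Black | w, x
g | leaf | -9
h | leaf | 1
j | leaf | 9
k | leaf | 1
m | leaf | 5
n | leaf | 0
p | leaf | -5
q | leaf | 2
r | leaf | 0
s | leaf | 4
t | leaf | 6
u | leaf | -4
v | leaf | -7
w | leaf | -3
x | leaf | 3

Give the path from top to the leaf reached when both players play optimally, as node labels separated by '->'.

top -> M2 -> d -> r

a (Black): min(-9, 1) = -9
b (Black): min(9, 1) = 1
M1 (White): max(-9, 1) = 1
c (Black): min(5, 0, -5) = -5
d (Black): min(2, 0, 4) = 0
e (Black): min(6, -4, -7) = -7
f (Black): min(-3, 3) = -3
M2 (White): max(-5, 0, -7, -3) = 0
top (Black): min(1, 0) = 0
At top, Black picks M2 (lowest: 0).
At M2, White picks d (highest: 0).
At d, Black picks r (lowest: 0).
Terminal value 0.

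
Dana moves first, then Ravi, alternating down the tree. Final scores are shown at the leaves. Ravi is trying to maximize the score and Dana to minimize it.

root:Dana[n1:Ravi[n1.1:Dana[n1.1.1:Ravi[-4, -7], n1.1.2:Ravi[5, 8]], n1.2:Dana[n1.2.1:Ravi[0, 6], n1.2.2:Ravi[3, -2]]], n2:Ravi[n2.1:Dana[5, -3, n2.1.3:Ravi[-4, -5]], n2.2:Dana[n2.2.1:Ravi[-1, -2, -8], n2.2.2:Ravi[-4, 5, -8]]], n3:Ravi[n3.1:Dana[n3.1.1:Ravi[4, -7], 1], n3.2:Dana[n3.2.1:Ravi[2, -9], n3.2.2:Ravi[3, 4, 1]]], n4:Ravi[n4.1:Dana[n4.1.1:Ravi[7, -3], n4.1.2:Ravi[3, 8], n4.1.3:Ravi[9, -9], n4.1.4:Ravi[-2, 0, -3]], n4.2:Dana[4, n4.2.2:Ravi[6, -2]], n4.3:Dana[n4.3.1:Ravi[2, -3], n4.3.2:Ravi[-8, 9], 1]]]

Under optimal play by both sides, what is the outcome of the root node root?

n1.1.1 (Ravi): max(-4, -7) = -4
n1.1.2 (Ravi): max(5, 8) = 8
n1.1 (Dana): min(-4, 8) = -4
n1.2.1 (Ravi): max(0, 6) = 6
n1.2.2 (Ravi): max(3, -2) = 3
n1.2 (Dana): min(6, 3) = 3
n1 (Ravi): max(-4, 3) = 3
n2.1.3 (Ravi): max(-4, -5) = -4
n2.1 (Dana): min(5, -3, -4) = -4
n2.2.1 (Ravi): max(-1, -2, -8) = -1
n2.2.2 (Ravi): max(-4, 5, -8) = 5
n2.2 (Dana): min(-1, 5) = -1
n2 (Ravi): max(-4, -1) = -1
n3.1.1 (Ravi): max(4, -7) = 4
n3.1 (Dana): min(4, 1) = 1
n3.2.1 (Ravi): max(2, -9) = 2
n3.2.2 (Ravi): max(3, 4, 1) = 4
n3.2 (Dana): min(2, 4) = 2
n3 (Ravi): max(1, 2) = 2
n4.1.1 (Ravi): max(7, -3) = 7
n4.1.2 (Ravi): max(3, 8) = 8
n4.1.3 (Ravi): max(9, -9) = 9
n4.1.4 (Ravi): max(-2, 0, -3) = 0
n4.1 (Dana): min(7, 8, 9, 0) = 0
n4.2.2 (Ravi): max(6, -2) = 6
n4.2 (Dana): min(4, 6) = 4
n4.3.1 (Ravi): max(2, -3) = 2
n4.3.2 (Ravi): max(-8, 9) = 9
n4.3 (Dana): min(2, 9, 1) = 1
n4 (Ravi): max(0, 4, 1) = 4
root (Dana): min(3, -1, 2, 4) = -1

-1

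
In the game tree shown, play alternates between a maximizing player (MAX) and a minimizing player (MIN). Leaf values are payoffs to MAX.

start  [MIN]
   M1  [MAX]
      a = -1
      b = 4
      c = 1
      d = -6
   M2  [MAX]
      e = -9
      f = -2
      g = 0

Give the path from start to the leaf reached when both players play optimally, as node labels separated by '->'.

M1 (MAX): max(-1, 4, 1, -6) = 4
M2 (MAX): max(-9, -2, 0) = 0
start (MIN): min(4, 0) = 0
At start, MIN picks M2 (lowest: 0).
At M2, MAX picks g (highest: 0).
Terminal value 0.

start -> M2 -> g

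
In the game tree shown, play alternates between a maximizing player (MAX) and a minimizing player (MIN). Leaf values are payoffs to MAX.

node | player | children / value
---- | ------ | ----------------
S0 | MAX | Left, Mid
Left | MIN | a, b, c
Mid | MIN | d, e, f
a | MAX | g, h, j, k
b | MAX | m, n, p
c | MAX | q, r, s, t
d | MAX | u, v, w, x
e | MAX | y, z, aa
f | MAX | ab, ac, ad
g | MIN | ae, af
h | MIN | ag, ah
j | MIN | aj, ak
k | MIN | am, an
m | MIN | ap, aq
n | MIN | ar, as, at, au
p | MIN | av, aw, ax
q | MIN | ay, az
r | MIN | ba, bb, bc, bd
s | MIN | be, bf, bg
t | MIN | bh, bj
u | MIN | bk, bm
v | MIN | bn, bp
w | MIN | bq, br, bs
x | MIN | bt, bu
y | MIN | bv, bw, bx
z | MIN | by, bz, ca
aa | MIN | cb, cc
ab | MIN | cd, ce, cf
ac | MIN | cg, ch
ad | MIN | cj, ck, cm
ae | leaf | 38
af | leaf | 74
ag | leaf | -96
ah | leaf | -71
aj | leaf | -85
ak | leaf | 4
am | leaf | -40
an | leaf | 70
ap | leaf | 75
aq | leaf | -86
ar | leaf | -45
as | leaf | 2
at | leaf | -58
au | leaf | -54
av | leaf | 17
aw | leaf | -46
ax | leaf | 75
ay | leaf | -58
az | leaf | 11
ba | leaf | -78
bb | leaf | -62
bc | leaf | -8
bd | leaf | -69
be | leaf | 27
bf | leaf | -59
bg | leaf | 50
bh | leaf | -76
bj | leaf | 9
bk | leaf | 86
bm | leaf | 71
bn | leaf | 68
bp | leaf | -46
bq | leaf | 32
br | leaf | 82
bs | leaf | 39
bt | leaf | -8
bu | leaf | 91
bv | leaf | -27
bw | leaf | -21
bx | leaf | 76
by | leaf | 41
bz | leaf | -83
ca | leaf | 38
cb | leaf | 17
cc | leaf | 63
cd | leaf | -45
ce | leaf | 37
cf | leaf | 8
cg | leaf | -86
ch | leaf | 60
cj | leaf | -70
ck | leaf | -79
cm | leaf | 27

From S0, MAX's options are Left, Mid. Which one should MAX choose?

Mid

g (MIN): min(38, 74) = 38
h (MIN): min(-96, -71) = -96
j (MIN): min(-85, 4) = -85
k (MIN): min(-40, 70) = -40
a (MAX): max(38, -96, -85, -40) = 38
m (MIN): min(75, -86) = -86
n (MIN): min(-45, 2, -58, -54) = -58
p (MIN): min(17, -46, 75) = -46
b (MAX): max(-86, -58, -46) = -46
q (MIN): min(-58, 11) = -58
r (MIN): min(-78, -62, -8, -69) = -78
s (MIN): min(27, -59, 50) = -59
t (MIN): min(-76, 9) = -76
c (MAX): max(-58, -78, -59, -76) = -58
Left (MIN): min(38, -46, -58) = -58
u (MIN): min(86, 71) = 71
v (MIN): min(68, -46) = -46
w (MIN): min(32, 82, 39) = 32
x (MIN): min(-8, 91) = -8
d (MAX): max(71, -46, 32, -8) = 71
y (MIN): min(-27, -21, 76) = -27
z (MIN): min(41, -83, 38) = -83
aa (MIN): min(17, 63) = 17
e (MAX): max(-27, -83, 17) = 17
ab (MIN): min(-45, 37, 8) = -45
ac (MIN): min(-86, 60) = -86
ad (MIN): min(-70, -79, 27) = -79
f (MAX): max(-45, -86, -79) = -45
Mid (MIN): min(71, 17, -45) = -45
S0 (MAX): max(-58, -45) = -45
MAX at S0 wants the highest of {Left=-58, Mid=-45}, so chooses Mid.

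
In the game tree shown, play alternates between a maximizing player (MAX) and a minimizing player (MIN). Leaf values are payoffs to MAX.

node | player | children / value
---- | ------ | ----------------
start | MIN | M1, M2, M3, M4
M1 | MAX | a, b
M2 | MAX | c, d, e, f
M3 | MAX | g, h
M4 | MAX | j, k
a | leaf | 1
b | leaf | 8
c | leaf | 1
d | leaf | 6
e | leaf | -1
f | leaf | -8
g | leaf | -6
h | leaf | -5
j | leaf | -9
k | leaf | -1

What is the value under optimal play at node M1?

8

M1 (MAX): max(1, 8) = 8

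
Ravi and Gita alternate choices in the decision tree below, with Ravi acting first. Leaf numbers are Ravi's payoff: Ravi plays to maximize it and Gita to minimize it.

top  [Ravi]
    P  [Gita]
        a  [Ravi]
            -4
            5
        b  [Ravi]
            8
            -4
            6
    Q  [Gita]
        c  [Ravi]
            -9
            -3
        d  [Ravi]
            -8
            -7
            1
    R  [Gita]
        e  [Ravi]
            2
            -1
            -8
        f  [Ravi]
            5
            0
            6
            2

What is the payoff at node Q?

-3

c (Ravi): max(-9, -3) = -3
d (Ravi): max(-8, -7, 1) = 1
Q (Gita): min(-3, 1) = -3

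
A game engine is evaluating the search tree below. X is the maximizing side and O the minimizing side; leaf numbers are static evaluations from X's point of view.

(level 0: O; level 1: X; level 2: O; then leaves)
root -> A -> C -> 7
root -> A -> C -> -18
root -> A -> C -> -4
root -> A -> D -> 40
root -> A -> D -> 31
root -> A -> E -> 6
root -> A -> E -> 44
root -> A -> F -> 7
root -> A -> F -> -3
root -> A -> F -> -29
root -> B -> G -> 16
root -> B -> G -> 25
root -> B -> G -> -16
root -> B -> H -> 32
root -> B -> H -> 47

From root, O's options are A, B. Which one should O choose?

A

C (O): min(7, -18, -4) = -18
D (O): min(40, 31) = 31
E (O): min(6, 44) = 6
F (O): min(7, -3, -29) = -29
A (X): max(-18, 31, 6, -29) = 31
G (O): min(16, 25, -16) = -16
H (O): min(32, 47) = 32
B (X): max(-16, 32) = 32
root (O): min(31, 32) = 31
O at root wants the lowest of {A=31, B=32}, so chooses A.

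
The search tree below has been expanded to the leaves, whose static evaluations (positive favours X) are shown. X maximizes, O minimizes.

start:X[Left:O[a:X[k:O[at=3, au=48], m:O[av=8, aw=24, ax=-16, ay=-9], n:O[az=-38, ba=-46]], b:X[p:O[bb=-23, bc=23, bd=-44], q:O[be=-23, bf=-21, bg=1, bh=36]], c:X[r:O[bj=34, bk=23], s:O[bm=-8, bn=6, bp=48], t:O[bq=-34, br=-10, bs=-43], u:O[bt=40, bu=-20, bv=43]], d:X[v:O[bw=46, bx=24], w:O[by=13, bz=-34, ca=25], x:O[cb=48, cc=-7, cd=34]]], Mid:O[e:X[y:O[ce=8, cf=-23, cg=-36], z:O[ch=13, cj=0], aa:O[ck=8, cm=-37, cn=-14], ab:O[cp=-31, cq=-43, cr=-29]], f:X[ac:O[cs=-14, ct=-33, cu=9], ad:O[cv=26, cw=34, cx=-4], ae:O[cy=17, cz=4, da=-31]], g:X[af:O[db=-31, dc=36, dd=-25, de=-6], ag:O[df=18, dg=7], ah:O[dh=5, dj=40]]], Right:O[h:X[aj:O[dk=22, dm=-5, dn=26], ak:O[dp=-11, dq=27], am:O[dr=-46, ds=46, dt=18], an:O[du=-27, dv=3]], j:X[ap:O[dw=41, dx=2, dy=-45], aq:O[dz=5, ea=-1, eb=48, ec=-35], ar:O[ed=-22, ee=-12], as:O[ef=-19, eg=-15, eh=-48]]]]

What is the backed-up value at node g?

7

af (O): min(-31, 36, -25, -6) = -31
ag (O): min(18, 7) = 7
ah (O): min(5, 40) = 5
g (X): max(-31, 7, 5) = 7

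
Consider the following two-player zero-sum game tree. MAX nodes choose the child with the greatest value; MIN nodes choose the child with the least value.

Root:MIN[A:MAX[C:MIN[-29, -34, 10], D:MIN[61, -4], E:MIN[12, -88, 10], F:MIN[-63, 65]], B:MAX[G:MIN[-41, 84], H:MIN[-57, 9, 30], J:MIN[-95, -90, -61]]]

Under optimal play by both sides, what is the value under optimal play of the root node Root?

-41

C (MIN): min(-29, -34, 10) = -34
D (MIN): min(61, -4) = -4
E (MIN): min(12, -88, 10) = -88
F (MIN): min(-63, 65) = -63
A (MAX): max(-34, -4, -88, -63) = -4
G (MIN): min(-41, 84) = -41
H (MIN): min(-57, 9, 30) = -57
J (MIN): min(-95, -90, -61) = -95
B (MAX): max(-41, -57, -95) = -41
Root (MIN): min(-4, -41) = -41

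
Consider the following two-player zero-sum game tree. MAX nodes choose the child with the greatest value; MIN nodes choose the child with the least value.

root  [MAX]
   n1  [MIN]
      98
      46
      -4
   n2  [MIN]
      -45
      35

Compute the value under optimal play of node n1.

-4

n1 (MIN): min(98, 46, -4) = -4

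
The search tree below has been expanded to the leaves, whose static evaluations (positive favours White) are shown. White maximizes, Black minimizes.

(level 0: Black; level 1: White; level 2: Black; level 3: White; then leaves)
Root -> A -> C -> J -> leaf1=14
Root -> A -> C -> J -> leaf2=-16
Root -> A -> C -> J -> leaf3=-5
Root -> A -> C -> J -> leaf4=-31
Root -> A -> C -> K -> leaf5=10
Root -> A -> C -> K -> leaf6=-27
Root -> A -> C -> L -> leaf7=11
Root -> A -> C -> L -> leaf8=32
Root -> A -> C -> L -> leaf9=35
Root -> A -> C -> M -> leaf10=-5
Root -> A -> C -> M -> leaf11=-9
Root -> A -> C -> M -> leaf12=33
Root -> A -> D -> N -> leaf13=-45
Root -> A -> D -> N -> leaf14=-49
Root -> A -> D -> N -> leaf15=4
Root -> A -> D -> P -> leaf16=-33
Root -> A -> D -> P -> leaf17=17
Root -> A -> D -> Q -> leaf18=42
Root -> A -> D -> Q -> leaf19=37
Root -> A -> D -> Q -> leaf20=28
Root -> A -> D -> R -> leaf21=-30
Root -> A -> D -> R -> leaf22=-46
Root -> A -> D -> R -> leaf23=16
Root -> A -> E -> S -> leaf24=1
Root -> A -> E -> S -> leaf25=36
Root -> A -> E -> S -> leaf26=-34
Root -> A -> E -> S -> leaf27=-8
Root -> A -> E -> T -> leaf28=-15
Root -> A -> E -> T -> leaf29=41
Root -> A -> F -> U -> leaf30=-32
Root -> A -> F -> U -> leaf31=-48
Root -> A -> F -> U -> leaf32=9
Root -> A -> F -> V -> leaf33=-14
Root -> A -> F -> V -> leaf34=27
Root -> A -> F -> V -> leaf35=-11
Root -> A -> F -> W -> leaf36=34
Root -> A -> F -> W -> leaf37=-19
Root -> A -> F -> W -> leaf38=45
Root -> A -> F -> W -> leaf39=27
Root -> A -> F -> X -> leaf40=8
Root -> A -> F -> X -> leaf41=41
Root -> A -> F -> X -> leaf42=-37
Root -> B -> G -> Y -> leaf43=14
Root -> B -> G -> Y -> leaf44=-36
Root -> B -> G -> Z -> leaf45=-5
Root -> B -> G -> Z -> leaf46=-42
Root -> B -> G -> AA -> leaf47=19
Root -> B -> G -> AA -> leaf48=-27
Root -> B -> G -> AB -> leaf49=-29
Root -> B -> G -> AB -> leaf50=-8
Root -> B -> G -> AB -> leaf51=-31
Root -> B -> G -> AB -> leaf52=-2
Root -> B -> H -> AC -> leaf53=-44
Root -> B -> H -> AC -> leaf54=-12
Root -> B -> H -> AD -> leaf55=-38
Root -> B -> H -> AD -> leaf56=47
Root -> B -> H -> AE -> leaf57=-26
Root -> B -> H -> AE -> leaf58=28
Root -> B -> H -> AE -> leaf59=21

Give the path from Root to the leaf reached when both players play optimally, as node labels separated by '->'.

J (White): max(14, -16, -5, -31) = 14
K (White): max(10, -27) = 10
L (White): max(11, 32, 35) = 35
M (White): max(-5, -9, 33) = 33
C (Black): min(14, 10, 35, 33) = 10
N (White): max(-45, -49, 4) = 4
P (White): max(-33, 17) = 17
Q (White): max(42, 37, 28) = 42
R (White): max(-30, -46, 16) = 16
D (Black): min(4, 17, 42, 16) = 4
S (White): max(1, 36, -34, -8) = 36
T (White): max(-15, 41) = 41
E (Black): min(36, 41) = 36
U (White): max(-32, -48, 9) = 9
V (White): max(-14, 27, -11) = 27
W (White): max(34, -19, 45, 27) = 45
X (White): max(8, 41, -37) = 41
F (Black): min(9, 27, 45, 41) = 9
A (White): max(10, 4, 36, 9) = 36
Y (White): max(14, -36) = 14
Z (White): max(-5, -42) = -5
AA (White): max(19, -27) = 19
AB (White): max(-29, -8, -31, -2) = -2
G (Black): min(14, -5, 19, -2) = -5
AC (White): max(-44, -12) = -12
AD (White): max(-38, 47) = 47
AE (White): max(-26, 28, 21) = 28
H (Black): min(-12, 47, 28) = -12
B (White): max(-5, -12) = -5
Root (Black): min(36, -5) = -5
At Root, Black picks B (lowest: -5).
At B, White picks G (highest: -5).
At G, Black picks Z (lowest: -5).
At Z, White picks leaf45 (highest: -5).
Terminal value -5.

Root -> B -> G -> Z -> leaf45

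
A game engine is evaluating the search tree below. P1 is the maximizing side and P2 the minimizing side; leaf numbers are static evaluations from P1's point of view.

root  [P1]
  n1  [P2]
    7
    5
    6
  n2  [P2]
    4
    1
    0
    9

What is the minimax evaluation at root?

n1 (P2): min(7, 5, 6) = 5
n2 (P2): min(4, 1, 0, 9) = 0
root (P1): max(5, 0) = 5

5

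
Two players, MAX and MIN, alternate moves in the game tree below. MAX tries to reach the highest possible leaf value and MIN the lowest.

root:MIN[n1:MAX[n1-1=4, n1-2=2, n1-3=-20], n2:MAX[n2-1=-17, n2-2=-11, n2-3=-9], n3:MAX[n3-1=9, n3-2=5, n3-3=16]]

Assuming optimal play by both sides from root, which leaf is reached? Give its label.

n1 (MAX): max(4, 2, -20) = 4
n2 (MAX): max(-17, -11, -9) = -9
n3 (MAX): max(9, 5, 16) = 16
root (MIN): min(4, -9, 16) = -9
At root, MIN picks n2 (lowest: -9).
At n2, MAX picks n2-3 (highest: -9).
Terminal value -9.

n2-3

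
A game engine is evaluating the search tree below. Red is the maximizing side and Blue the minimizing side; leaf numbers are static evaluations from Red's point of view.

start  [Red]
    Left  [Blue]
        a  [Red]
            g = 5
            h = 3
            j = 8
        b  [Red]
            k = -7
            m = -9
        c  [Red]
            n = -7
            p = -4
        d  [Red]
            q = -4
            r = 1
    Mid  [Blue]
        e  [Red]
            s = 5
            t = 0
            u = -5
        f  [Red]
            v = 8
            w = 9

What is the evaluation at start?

a (Red): max(5, 3, 8) = 8
b (Red): max(-7, -9) = -7
c (Red): max(-7, -4) = -4
d (Red): max(-4, 1) = 1
Left (Blue): min(8, -7, -4, 1) = -7
e (Red): max(5, 0, -5) = 5
f (Red): max(8, 9) = 9
Mid (Blue): min(5, 9) = 5
start (Red): max(-7, 5) = 5

5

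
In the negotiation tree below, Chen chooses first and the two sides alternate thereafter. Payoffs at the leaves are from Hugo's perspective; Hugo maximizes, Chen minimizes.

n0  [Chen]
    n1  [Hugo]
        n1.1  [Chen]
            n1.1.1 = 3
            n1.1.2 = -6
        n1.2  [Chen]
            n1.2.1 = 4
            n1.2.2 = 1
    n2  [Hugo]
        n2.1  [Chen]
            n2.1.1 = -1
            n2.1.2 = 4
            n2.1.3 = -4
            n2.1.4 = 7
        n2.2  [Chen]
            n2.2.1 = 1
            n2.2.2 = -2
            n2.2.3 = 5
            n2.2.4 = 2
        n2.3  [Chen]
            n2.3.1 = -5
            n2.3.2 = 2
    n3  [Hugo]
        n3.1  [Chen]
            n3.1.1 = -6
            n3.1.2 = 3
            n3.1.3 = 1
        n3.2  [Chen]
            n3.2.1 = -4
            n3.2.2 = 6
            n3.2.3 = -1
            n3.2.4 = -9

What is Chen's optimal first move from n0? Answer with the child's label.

n3

n1.1 (Chen): min(3, -6) = -6
n1.2 (Chen): min(4, 1) = 1
n1 (Hugo): max(-6, 1) = 1
n2.1 (Chen): min(-1, 4, -4, 7) = -4
n2.2 (Chen): min(1, -2, 5, 2) = -2
n2.3 (Chen): min(-5, 2) = -5
n2 (Hugo): max(-4, -2, -5) = -2
n3.1 (Chen): min(-6, 3, 1) = -6
n3.2 (Chen): min(-4, 6, -1, -9) = -9
n3 (Hugo): max(-6, -9) = -6
n0 (Chen): min(1, -2, -6) = -6
Chen at n0 wants the lowest of {n1=1, n2=-2, n3=-6}, so chooses n3.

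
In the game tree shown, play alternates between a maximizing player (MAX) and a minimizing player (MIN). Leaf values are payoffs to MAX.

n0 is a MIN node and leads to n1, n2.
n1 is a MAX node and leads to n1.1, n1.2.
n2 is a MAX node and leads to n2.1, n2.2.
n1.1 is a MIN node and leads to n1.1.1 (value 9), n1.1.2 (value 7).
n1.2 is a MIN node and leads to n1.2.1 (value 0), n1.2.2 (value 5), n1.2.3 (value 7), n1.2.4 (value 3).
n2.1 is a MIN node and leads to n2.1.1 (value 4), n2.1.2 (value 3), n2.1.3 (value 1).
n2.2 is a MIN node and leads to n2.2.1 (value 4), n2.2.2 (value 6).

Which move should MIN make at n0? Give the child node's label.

n1.1 (MIN): min(9, 7) = 7
n1.2 (MIN): min(0, 5, 7, 3) = 0
n1 (MAX): max(7, 0) = 7
n2.1 (MIN): min(4, 3, 1) = 1
n2.2 (MIN): min(4, 6) = 4
n2 (MAX): max(1, 4) = 4
n0 (MIN): min(7, 4) = 4
MIN at n0 wants the lowest of {n1=7, n2=4}, so chooses n2.

n2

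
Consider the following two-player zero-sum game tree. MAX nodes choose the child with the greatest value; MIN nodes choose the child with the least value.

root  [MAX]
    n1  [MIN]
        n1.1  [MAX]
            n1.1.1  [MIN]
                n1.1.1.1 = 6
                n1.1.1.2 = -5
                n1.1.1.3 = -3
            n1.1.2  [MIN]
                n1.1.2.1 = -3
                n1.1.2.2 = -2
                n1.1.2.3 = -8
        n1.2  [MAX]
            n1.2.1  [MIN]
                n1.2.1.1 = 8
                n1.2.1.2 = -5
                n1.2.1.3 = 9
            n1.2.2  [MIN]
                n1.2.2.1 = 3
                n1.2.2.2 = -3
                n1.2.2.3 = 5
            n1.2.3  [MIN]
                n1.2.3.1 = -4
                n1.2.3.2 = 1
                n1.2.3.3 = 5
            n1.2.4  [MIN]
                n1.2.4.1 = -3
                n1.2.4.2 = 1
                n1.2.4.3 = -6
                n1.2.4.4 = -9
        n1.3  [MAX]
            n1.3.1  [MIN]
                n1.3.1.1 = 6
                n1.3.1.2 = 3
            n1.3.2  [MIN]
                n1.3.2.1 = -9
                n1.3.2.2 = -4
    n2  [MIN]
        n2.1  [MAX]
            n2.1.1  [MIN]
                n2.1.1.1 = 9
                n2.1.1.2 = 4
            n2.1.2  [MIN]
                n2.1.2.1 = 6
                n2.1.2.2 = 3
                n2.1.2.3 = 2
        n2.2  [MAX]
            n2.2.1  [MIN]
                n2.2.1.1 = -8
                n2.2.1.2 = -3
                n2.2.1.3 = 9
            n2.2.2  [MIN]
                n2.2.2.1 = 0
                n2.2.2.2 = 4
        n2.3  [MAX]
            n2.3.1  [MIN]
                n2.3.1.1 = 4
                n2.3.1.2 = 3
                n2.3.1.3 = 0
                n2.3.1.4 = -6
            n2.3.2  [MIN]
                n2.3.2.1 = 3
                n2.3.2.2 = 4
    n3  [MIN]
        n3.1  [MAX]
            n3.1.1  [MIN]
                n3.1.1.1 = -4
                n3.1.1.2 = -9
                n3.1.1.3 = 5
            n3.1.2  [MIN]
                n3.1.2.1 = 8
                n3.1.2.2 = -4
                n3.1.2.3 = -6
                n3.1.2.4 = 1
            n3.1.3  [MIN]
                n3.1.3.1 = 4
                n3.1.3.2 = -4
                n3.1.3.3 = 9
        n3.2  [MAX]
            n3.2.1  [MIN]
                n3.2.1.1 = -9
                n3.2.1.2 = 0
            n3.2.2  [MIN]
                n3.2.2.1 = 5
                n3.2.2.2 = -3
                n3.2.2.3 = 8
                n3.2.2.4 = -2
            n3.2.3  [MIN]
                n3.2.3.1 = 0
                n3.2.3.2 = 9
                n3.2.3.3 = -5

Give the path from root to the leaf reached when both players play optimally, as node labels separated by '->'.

n1.1.1 (MIN): min(6, -5, -3) = -5
n1.1.2 (MIN): min(-3, -2, -8) = -8
n1.1 (MAX): max(-5, -8) = -5
n1.2.1 (MIN): min(8, -5, 9) = -5
n1.2.2 (MIN): min(3, -3, 5) = -3
n1.2.3 (MIN): min(-4, 1, 5) = -4
n1.2.4 (MIN): min(-3, 1, -6, -9) = -9
n1.2 (MAX): max(-5, -3, -4, -9) = -3
n1.3.1 (MIN): min(6, 3) = 3
n1.3.2 (MIN): min(-9, -4) = -9
n1.3 (MAX): max(3, -9) = 3
n1 (MIN): min(-5, -3, 3) = -5
n2.1.1 (MIN): min(9, 4) = 4
n2.1.2 (MIN): min(6, 3, 2) = 2
n2.1 (MAX): max(4, 2) = 4
n2.2.1 (MIN): min(-8, -3, 9) = -8
n2.2.2 (MIN): min(0, 4) = 0
n2.2 (MAX): max(-8, 0) = 0
n2.3.1 (MIN): min(4, 3, 0, -6) = -6
n2.3.2 (MIN): min(3, 4) = 3
n2.3 (MAX): max(-6, 3) = 3
n2 (MIN): min(4, 0, 3) = 0
n3.1.1 (MIN): min(-4, -9, 5) = -9
n3.1.2 (MIN): min(8, -4, -6, 1) = -6
n3.1.3 (MIN): min(4, -4, 9) = -4
n3.1 (MAX): max(-9, -6, -4) = -4
n3.2.1 (MIN): min(-9, 0) = -9
n3.2.2 (MIN): min(5, -3, 8, -2) = -3
n3.2.3 (MIN): min(0, 9, -5) = -5
n3.2 (MAX): max(-9, -3, -5) = -3
n3 (MIN): min(-4, -3) = -4
root (MAX): max(-5, 0, -4) = 0
At root, MAX picks n2 (highest: 0).
At n2, MIN picks n2.2 (lowest: 0).
At n2.2, MAX picks n2.2.2 (highest: 0).
At n2.2.2, MIN picks n2.2.2.1 (lowest: 0).
Terminal value 0.

root -> n2 -> n2.2 -> n2.2.2 -> n2.2.2.1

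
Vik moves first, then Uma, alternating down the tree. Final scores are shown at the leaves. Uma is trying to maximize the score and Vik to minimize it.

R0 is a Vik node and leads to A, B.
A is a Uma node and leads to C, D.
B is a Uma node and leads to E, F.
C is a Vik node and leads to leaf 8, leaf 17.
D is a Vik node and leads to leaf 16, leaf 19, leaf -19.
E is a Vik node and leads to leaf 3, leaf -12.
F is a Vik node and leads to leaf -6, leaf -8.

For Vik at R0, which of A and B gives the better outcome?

C (Vik): min(8, 17) = 8
D (Vik): min(16, 19, -19) = -19
A (Uma): max(8, -19) = 8
E (Vik): min(3, -12) = -12
F (Vik): min(-6, -8) = -8
B (Uma): max(-12, -8) = -8
Vik prefers the lower value; A=8, B=-8. B is better since -8 < 8.

B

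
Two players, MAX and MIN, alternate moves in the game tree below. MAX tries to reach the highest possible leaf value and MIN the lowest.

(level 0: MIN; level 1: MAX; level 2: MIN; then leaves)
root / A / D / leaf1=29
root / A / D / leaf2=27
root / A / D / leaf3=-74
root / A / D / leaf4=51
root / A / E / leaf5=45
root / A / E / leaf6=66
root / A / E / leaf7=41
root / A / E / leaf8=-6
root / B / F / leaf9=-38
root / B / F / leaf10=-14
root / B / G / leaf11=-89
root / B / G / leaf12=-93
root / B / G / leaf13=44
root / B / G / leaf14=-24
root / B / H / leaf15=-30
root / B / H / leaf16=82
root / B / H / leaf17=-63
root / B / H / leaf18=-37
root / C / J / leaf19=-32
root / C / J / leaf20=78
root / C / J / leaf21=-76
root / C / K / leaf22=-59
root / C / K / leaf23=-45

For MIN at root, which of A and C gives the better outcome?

C

D (MIN): min(29, 27, -74, 51) = -74
E (MIN): min(45, 66, 41, -6) = -6
A (MAX): max(-74, -6) = -6
J (MIN): min(-32, 78, -76) = -76
K (MIN): min(-59, -45) = -59
C (MAX): max(-76, -59) = -59
MIN prefers the lower value; A=-6, C=-59. C is better since -59 < -6.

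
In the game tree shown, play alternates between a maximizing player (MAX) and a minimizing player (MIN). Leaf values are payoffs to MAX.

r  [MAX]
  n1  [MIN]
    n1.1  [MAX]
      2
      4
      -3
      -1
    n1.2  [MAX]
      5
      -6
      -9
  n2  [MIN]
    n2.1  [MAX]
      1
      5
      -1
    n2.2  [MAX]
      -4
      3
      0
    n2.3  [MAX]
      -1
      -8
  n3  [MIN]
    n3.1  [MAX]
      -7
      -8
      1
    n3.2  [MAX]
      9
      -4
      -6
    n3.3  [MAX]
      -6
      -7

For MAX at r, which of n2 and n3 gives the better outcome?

n2

n2.1 (MAX): max(1, 5, -1) = 5
n2.2 (MAX): max(-4, 3, 0) = 3
n2.3 (MAX): max(-1, -8) = -1
n2 (MIN): min(5, 3, -1) = -1
n3.1 (MAX): max(-7, -8, 1) = 1
n3.2 (MAX): max(9, -4, -6) = 9
n3.3 (MAX): max(-6, -7) = -6
n3 (MIN): min(1, 9, -6) = -6
MAX prefers the higher value; n2=-1, n3=-6. n2 is better since -1 > -6.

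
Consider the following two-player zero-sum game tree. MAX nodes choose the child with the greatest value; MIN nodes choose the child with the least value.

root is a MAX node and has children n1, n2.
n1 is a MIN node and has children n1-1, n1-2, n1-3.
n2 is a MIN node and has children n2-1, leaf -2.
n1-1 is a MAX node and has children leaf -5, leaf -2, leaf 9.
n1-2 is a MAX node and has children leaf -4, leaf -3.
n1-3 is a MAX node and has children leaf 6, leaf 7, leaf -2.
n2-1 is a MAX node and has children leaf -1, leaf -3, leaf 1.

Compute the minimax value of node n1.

n1-1 (MAX): max(-5, -2, 9) = 9
n1-2 (MAX): max(-4, -3) = -3
n1-3 (MAX): max(6, 7, -2) = 7
n1 (MIN): min(9, -3, 7) = -3

-3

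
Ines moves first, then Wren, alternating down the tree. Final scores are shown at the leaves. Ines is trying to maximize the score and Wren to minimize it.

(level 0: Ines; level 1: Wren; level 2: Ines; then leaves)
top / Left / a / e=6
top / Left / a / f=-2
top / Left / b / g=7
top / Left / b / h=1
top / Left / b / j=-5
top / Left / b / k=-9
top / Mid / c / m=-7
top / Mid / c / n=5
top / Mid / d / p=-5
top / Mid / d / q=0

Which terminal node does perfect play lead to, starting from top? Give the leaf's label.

e

a (Ines): max(6, -2) = 6
b (Ines): max(7, 1, -5, -9) = 7
Left (Wren): min(6, 7) = 6
c (Ines): max(-7, 5) = 5
d (Ines): max(-5, 0) = 0
Mid (Wren): min(5, 0) = 0
top (Ines): max(6, 0) = 6
At top, Ines picks Left (highest: 6).
At Left, Wren picks a (lowest: 6).
At a, Ines picks e (highest: 6).
Terminal value 6.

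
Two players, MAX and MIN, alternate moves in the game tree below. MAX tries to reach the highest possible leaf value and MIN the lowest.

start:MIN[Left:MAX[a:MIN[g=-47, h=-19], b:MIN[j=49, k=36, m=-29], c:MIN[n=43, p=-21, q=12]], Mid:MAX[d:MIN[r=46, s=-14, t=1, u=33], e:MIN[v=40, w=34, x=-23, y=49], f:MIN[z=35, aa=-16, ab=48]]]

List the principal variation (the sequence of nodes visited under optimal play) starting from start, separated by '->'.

a (MIN): min(-47, -19) = -47
b (MIN): min(49, 36, -29) = -29
c (MIN): min(43, -21, 12) = -21
Left (MAX): max(-47, -29, -21) = -21
d (MIN): min(46, -14, 1, 33) = -14
e (MIN): min(40, 34, -23, 49) = -23
f (MIN): min(35, -16, 48) = -16
Mid (MAX): max(-14, -23, -16) = -14
start (MIN): min(-21, -14) = -21
At start, MIN picks Left (lowest: -21).
At Left, MAX picks c (highest: -21).
At c, MIN picks p (lowest: -21).
Terminal value -21.

start -> Left -> c -> p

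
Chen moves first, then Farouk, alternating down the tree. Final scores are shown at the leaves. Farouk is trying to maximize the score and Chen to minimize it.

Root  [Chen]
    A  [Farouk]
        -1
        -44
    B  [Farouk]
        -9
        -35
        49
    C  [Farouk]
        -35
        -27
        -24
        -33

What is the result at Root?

A (Farouk): max(-1, -44) = -1
B (Farouk): max(-9, -35, 49) = 49
C (Farouk): max(-35, -27, -24, -33) = -24
Root (Chen): min(-1, 49, -24) = -24

-24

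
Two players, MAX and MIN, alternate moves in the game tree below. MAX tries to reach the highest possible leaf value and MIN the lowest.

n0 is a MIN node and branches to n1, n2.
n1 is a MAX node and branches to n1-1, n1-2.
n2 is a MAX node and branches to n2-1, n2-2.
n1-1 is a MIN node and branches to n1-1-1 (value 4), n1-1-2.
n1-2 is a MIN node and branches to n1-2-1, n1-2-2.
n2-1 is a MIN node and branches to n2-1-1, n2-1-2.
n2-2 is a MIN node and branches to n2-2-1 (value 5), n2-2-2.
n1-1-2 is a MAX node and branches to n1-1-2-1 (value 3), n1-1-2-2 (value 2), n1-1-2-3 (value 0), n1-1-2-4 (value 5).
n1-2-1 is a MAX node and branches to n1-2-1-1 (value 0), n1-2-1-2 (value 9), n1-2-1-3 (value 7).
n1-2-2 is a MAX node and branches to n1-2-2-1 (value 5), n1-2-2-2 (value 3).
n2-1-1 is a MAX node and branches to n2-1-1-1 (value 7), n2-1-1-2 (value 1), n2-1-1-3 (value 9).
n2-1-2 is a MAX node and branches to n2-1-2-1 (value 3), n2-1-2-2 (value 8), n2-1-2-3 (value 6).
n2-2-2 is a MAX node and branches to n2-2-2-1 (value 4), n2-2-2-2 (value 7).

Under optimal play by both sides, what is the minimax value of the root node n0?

n1-1-2 (MAX): max(3, 2, 0, 5) = 5
n1-1 (MIN): min(4, 5) = 4
n1-2-1 (MAX): max(0, 9, 7) = 9
n1-2-2 (MAX): max(5, 3) = 5
n1-2 (MIN): min(9, 5) = 5
n1 (MAX): max(4, 5) = 5
n2-1-1 (MAX): max(7, 1, 9) = 9
n2-1-2 (MAX): max(3, 8, 6) = 8
n2-1 (MIN): min(9, 8) = 8
n2-2-2 (MAX): max(4, 7) = 7
n2-2 (MIN): min(5, 7) = 5
n2 (MAX): max(8, 5) = 8
n0 (MIN): min(5, 8) = 5

5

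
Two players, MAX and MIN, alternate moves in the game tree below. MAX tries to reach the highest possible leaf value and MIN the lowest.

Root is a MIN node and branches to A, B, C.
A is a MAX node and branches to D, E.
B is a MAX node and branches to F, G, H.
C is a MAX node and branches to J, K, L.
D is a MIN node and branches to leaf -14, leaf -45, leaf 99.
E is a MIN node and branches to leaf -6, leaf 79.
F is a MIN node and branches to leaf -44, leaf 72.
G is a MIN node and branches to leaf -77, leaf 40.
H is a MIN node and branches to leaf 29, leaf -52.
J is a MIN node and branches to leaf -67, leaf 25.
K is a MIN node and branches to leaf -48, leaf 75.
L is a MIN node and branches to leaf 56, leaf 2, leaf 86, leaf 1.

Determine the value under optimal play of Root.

D (MIN): min(-14, -45, 99) = -45
E (MIN): min(-6, 79) = -6
A (MAX): max(-45, -6) = -6
F (MIN): min(-44, 72) = -44
G (MIN): min(-77, 40) = -77
H (MIN): min(29, -52) = -52
B (MAX): max(-44, -77, -52) = -44
J (MIN): min(-67, 25) = -67
K (MIN): min(-48, 75) = -48
L (MIN): min(56, 2, 86, 1) = 1
C (MAX): max(-67, -48, 1) = 1
Root (MIN): min(-6, -44, 1) = -44

-44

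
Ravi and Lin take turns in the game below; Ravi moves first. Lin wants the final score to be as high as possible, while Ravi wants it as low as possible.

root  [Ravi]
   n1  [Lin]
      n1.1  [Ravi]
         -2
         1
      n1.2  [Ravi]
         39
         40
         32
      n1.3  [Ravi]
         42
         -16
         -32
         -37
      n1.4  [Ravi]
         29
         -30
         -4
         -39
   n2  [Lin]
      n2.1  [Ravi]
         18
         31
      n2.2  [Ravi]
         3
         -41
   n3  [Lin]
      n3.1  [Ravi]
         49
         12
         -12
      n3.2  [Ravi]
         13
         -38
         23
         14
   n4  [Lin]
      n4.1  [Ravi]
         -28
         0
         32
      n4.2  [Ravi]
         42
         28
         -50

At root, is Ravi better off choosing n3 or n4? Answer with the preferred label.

n3.1 (Ravi): min(49, 12, -12) = -12
n3.2 (Ravi): min(13, -38, 23, 14) = -38
n3 (Lin): max(-12, -38) = -12
n4.1 (Ravi): min(-28, 0, 32) = -28
n4.2 (Ravi): min(42, 28, -50) = -50
n4 (Lin): max(-28, -50) = -28
Ravi prefers the lower value; n3=-12, n4=-28. n4 is better since -28 < -12.

n4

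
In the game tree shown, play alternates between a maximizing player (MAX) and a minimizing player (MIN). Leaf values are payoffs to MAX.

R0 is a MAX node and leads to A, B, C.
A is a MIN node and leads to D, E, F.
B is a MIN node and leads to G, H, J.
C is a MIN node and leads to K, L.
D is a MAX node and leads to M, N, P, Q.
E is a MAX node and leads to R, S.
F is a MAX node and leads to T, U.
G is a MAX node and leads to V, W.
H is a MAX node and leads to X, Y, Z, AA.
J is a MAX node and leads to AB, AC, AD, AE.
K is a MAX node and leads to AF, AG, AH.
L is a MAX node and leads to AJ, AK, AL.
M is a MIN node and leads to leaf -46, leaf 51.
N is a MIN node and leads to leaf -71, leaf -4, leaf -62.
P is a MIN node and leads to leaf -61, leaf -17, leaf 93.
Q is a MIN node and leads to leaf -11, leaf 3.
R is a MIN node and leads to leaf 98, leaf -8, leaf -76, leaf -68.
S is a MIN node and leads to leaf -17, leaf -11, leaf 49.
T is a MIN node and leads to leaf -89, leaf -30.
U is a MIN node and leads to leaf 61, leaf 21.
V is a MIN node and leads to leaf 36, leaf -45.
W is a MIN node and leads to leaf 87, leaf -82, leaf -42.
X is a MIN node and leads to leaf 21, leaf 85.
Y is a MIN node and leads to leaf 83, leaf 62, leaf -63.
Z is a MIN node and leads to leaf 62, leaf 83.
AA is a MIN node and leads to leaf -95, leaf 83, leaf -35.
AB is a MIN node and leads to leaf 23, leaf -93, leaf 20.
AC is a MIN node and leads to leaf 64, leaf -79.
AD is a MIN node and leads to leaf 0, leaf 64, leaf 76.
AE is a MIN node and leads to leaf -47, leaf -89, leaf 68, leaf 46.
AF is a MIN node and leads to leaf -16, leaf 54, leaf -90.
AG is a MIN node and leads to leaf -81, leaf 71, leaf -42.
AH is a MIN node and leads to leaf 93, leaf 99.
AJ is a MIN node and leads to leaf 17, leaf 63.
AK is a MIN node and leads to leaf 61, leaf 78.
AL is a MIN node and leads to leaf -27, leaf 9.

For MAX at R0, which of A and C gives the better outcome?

M (MIN): min(-46, 51) = -46
N (MIN): min(-71, -4, -62) = -71
P (MIN): min(-61, -17, 93) = -61
Q (MIN): min(-11, 3) = -11
D (MAX): max(-46, -71, -61, -11) = -11
R (MIN): min(98, -8, -76, -68) = -76
S (MIN): min(-17, -11, 49) = -17
E (MAX): max(-76, -17) = -17
T (MIN): min(-89, -30) = -89
U (MIN): min(61, 21) = 21
F (MAX): max(-89, 21) = 21
A (MIN): min(-11, -17, 21) = -17
AF (MIN): min(-16, 54, -90) = -90
AG (MIN): min(-81, 71, -42) = -81
AH (MIN): min(93, 99) = 93
K (MAX): max(-90, -81, 93) = 93
AJ (MIN): min(17, 63) = 17
AK (MIN): min(61, 78) = 61
AL (MIN): min(-27, 9) = -27
L (MAX): max(17, 61, -27) = 61
C (MIN): min(93, 61) = 61
MAX prefers the higher value; A=-17, C=61. C is better since 61 > -17.

C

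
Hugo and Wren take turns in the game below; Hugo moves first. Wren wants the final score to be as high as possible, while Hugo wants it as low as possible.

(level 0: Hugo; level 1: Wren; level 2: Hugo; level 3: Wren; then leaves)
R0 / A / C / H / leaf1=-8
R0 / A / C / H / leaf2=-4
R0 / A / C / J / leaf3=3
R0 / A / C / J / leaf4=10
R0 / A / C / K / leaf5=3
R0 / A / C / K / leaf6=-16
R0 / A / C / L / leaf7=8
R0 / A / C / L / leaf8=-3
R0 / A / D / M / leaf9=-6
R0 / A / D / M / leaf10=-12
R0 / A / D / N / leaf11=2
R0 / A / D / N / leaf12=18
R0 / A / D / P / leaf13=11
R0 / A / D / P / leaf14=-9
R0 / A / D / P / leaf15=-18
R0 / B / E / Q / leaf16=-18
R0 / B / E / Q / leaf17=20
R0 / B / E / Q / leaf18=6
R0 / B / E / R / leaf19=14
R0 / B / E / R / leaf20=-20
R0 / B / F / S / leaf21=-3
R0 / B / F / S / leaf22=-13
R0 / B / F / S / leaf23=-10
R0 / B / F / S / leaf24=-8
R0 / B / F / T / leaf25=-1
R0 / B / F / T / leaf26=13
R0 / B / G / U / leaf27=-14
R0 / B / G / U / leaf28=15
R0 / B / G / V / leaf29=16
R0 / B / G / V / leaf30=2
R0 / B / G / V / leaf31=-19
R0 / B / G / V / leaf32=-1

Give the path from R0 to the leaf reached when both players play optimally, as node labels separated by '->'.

R0 -> A -> C -> H -> leaf2

H (Wren): max(-8, -4) = -4
J (Wren): max(3, 10) = 10
K (Wren): max(3, -16) = 3
L (Wren): max(8, -3) = 8
C (Hugo): min(-4, 10, 3, 8) = -4
M (Wren): max(-6, -12) = -6
N (Wren): max(2, 18) = 18
P (Wren): max(11, -9, -18) = 11
D (Hugo): min(-6, 18, 11) = -6
A (Wren): max(-4, -6) = -4
Q (Wren): max(-18, 20, 6) = 20
R (Wren): max(14, -20) = 14
E (Hugo): min(20, 14) = 14
S (Wren): max(-3, -13, -10, -8) = -3
T (Wren): max(-1, 13) = 13
F (Hugo): min(-3, 13) = -3
U (Wren): max(-14, 15) = 15
V (Wren): max(16, 2, -19, -1) = 16
G (Hugo): min(15, 16) = 15
B (Wren): max(14, -3, 15) = 15
R0 (Hugo): min(-4, 15) = -4
At R0, Hugo picks A (lowest: -4).
At A, Wren picks C (highest: -4).
At C, Hugo picks H (lowest: -4).
At H, Wren picks leaf2 (highest: -4).
Terminal value -4.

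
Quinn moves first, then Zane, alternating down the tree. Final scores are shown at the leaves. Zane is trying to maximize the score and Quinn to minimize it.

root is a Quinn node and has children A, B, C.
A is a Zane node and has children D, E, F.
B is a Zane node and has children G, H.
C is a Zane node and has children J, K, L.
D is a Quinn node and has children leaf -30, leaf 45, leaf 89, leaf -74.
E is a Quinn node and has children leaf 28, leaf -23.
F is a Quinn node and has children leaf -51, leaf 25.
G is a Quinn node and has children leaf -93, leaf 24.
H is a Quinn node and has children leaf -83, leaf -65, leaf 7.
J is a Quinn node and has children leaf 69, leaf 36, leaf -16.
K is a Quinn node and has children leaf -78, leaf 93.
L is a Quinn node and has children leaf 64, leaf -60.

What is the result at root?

D (Quinn): min(-30, 45, 89, -74) = -74
E (Quinn): min(28, -23) = -23
F (Quinn): min(-51, 25) = -51
A (Zane): max(-74, -23, -51) = -23
G (Quinn): min(-93, 24) = -93
H (Quinn): min(-83, -65, 7) = -83
B (Zane): max(-93, -83) = -83
J (Quinn): min(69, 36, -16) = -16
K (Quinn): min(-78, 93) = -78
L (Quinn): min(64, -60) = -60
C (Zane): max(-16, -78, -60) = -16
root (Quinn): min(-23, -83, -16) = -83

-83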